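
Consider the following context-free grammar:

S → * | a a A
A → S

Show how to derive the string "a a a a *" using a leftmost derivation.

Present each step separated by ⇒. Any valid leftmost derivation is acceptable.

S ⇒ a a A ⇒ a a S ⇒ a a a a A ⇒ a a a a S ⇒ a a a a *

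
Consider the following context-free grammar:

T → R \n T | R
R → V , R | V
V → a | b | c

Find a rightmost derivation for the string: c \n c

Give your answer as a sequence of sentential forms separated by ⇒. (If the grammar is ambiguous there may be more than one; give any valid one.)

T ⇒ R \n T ⇒ R \n R ⇒ R \n V ⇒ R \n c ⇒ V \n c ⇒ c \n c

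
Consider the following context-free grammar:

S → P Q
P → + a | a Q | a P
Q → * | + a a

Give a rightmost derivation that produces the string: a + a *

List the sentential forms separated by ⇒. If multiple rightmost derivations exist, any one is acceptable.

S ⇒ P Q ⇒ P * ⇒ a P * ⇒ a + a *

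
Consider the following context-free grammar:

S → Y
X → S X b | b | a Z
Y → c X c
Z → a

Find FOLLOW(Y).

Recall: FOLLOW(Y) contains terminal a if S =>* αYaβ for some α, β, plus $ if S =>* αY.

We compute FOLLOW(Y) using the standard algorithm.
FOLLOW(S) starts with {$}.
FIRST(S) = {c}
FIRST(X) = {a, b, c}
FIRST(Y) = {c}
FIRST(Z) = {a}
FOLLOW(S) = {$, a, b, c}
FOLLOW(X) = {b, c}
FOLLOW(Y) = {$, a, b, c}
FOLLOW(Z) = {b, c}
Therefore, FOLLOW(Y) = {$, a, b, c}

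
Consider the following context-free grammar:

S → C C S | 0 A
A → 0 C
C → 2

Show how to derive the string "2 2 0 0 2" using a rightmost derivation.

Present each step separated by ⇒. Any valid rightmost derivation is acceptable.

S ⇒ C C S ⇒ C C 0 A ⇒ C C 0 0 C ⇒ C C 0 0 2 ⇒ C 2 0 0 2 ⇒ 2 2 0 0 2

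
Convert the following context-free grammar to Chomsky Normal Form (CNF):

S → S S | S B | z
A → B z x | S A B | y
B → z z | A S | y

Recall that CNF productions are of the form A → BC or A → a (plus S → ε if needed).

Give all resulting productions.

S → z; TZ → z; TX → x; A → y; B → y; S → S S; S → S B; A → B X0; X0 → TZ TX; A → S X1; X1 → A B; B → TZ TZ; B → A S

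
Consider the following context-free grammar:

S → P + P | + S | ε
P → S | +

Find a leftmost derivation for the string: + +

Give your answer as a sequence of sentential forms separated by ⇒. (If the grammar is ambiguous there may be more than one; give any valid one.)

S ⇒ P + P ⇒ + + P ⇒ + + S ⇒ + +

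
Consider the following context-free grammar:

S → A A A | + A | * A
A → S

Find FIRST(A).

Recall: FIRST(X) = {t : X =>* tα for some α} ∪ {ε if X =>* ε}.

We compute FIRST(A) using the standard algorithm.
FIRST(A) = {*, +}
FIRST(S) = {*, +}
Therefore, FIRST(A) = {*, +}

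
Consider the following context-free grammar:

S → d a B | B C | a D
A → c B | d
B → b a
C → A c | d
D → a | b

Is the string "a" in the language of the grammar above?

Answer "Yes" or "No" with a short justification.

No - no valid derivation exists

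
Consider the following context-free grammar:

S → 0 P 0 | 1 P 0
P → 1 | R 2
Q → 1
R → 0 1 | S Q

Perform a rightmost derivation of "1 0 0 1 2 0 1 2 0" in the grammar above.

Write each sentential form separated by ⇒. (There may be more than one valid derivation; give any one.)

S ⇒ 1 P 0 ⇒ 1 R 2 0 ⇒ 1 S Q 2 0 ⇒ 1 S 1 2 0 ⇒ 1 0 P 0 1 2 0 ⇒ 1 0 R 2 0 1 2 0 ⇒ 1 0 0 1 2 0 1 2 0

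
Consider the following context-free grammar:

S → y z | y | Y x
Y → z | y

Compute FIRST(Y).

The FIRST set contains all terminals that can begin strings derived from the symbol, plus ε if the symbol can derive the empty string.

We compute FIRST(Y) using the standard algorithm.
FIRST(S) = {y, z}
FIRST(Y) = {y, z}
Therefore, FIRST(Y) = {y, z}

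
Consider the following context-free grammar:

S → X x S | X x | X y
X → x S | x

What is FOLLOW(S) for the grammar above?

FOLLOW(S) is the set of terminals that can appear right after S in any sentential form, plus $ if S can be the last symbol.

We compute FOLLOW(S) using the standard algorithm.
FOLLOW(S) starts with {$}.
FIRST(S) = {x}
FIRST(X) = {x}
FOLLOW(S) = {$, x, y}
FOLLOW(X) = {x, y}
Therefore, FOLLOW(S) = {$, x, y}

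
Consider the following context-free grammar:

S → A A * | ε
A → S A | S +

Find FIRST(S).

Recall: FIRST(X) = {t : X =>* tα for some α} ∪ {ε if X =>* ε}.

We compute FIRST(S) using the standard algorithm.
FIRST(A) = {+}
FIRST(S) = {+, ε}
Therefore, FIRST(S) = {+, ε}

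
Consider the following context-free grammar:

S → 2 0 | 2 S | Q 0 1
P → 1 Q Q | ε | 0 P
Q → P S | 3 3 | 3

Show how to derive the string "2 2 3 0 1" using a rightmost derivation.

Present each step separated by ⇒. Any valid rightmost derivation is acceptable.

S ⇒ 2 S ⇒ 2 2 S ⇒ 2 2 Q 0 1 ⇒ 2 2 3 0 1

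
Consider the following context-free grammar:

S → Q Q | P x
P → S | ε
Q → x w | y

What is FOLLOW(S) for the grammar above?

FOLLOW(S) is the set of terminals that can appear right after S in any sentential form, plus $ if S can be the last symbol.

We compute FOLLOW(S) using the standard algorithm.
FOLLOW(S) starts with {$}.
FIRST(P) = {x, y, ε}
FIRST(Q) = {x, y}
FIRST(S) = {x, y}
FOLLOW(P) = {x}
FOLLOW(Q) = {$, x, y}
FOLLOW(S) = {$, x}
Therefore, FOLLOW(S) = {$, x}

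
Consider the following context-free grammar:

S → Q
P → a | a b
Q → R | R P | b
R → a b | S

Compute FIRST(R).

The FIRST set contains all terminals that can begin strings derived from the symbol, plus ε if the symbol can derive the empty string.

We compute FIRST(R) using the standard algorithm.
FIRST(P) = {a}
FIRST(Q) = {a, b}
FIRST(R) = {a, b}
FIRST(S) = {a, b}
Therefore, FIRST(R) = {a, b}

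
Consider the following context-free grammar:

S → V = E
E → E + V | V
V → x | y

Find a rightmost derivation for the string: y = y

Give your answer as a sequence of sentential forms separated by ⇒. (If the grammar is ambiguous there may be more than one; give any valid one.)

S ⇒ V = E ⇒ V = V ⇒ V = y ⇒ y = y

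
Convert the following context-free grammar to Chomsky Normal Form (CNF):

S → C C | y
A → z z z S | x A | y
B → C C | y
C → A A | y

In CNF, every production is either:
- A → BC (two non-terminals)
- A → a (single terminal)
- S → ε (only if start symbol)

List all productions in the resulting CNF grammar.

S → y; TZ → z; TX → x; A → y; B → y; C → y; S → C C; A → TZ X0; X0 → TZ X1; X1 → TZ S; A → TX A; B → C C; C → A A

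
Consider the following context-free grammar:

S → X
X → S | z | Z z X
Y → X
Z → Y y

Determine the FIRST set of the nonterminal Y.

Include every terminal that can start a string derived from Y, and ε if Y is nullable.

We compute FIRST(Y) using the standard algorithm.
FIRST(S) = {z}
FIRST(X) = {z}
FIRST(Y) = {z}
FIRST(Z) = {z}
Therefore, FIRST(Y) = {z}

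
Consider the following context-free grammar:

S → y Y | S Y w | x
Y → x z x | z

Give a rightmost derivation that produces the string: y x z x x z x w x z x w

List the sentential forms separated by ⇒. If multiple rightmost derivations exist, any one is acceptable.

S ⇒ S Y w ⇒ S x z x w ⇒ S Y w x z x w ⇒ S x z x w x z x w ⇒ y Y x z x w x z x w ⇒ y x z x x z x w x z x w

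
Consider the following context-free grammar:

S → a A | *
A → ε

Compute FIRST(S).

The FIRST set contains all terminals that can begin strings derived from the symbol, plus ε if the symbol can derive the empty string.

We compute FIRST(S) using the standard algorithm.
FIRST(A) = {ε}
FIRST(S) = {*, a}
Therefore, FIRST(S) = {*, a}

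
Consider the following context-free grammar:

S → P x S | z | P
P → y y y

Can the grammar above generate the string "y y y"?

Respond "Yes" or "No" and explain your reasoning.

Yes - a valid derivation exists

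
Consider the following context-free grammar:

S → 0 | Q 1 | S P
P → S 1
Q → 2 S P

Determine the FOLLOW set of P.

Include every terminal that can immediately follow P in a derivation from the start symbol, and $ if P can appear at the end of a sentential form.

We compute FOLLOW(P) using the standard algorithm.
FOLLOW(S) starts with {$}.
FIRST(P) = {0, 2}
FIRST(Q) = {2}
FIRST(S) = {0, 2}
FOLLOW(P) = {$, 0, 1, 2}
FOLLOW(Q) = {1}
FOLLOW(S) = {$, 0, 1, 2}
Therefore, FOLLOW(P) = {$, 0, 1, 2}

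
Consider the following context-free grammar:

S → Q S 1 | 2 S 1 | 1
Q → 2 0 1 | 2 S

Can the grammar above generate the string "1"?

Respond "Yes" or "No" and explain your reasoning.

Yes - a valid derivation exists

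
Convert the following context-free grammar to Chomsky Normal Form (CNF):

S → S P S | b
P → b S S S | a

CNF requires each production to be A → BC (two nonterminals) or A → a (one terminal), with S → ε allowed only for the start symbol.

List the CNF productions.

S → b; TB → b; P → a; S → S X0; X0 → P S; P → TB X1; X1 → S X2; X2 → S S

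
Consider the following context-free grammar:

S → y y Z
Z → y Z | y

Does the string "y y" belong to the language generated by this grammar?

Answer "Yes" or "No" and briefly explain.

No - no valid derivation exists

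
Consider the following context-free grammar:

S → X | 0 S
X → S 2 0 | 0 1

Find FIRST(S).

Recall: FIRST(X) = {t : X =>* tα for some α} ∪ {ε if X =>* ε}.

We compute FIRST(S) using the standard algorithm.
FIRST(S) = {0}
FIRST(X) = {0}
Therefore, FIRST(S) = {0}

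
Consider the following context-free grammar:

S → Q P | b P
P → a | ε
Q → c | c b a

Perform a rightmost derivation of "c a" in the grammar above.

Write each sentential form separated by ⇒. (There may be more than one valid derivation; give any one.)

S ⇒ Q P ⇒ Q a ⇒ c a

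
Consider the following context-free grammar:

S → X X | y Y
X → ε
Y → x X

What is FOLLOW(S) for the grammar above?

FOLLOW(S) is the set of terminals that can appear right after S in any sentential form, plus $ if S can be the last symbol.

We compute FOLLOW(S) using the standard algorithm.
FOLLOW(S) starts with {$}.
FIRST(S) = {y, ε}
FIRST(X) = {ε}
FIRST(Y) = {x}
FOLLOW(S) = {$}
FOLLOW(X) = {$}
FOLLOW(Y) = {$}
Therefore, FOLLOW(S) = {$}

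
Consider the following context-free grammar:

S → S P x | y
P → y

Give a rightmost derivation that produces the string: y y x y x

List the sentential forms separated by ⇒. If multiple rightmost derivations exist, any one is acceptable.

S ⇒ S P x ⇒ S y x ⇒ S P x y x ⇒ S y x y x ⇒ y y x y x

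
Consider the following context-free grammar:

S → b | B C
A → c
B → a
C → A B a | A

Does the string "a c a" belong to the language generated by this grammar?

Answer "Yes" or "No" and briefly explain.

No - no valid derivation exists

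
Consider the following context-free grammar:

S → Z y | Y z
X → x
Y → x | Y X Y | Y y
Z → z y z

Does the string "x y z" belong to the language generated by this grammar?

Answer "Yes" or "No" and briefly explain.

Yes - a valid derivation exists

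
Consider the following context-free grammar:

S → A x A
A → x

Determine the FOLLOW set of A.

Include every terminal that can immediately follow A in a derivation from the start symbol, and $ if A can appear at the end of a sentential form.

We compute FOLLOW(A) using the standard algorithm.
FOLLOW(S) starts with {$}.
FIRST(A) = {x}
FIRST(S) = {x}
FOLLOW(A) = {$, x}
FOLLOW(S) = {$}
Therefore, FOLLOW(A) = {$, x}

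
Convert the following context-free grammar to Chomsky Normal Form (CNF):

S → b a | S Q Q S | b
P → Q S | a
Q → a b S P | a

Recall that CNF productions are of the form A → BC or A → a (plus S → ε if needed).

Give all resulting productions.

TB → b; TA → a; S → b; P → a; Q → a; S → TB TA; S → S X0; X0 → Q X1; X1 → Q S; P → Q S; Q → TA X2; X2 → TB X3; X3 → S P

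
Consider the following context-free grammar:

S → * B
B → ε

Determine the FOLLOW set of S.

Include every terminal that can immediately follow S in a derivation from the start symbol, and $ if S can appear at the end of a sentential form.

We compute FOLLOW(S) using the standard algorithm.
FOLLOW(S) starts with {$}.
FIRST(B) = {ε}
FIRST(S) = {*}
FOLLOW(B) = {$}
FOLLOW(S) = {$}
Therefore, FOLLOW(S) = {$}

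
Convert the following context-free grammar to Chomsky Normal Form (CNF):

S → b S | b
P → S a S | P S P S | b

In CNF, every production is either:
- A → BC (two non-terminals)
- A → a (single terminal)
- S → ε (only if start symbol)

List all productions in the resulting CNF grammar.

TB → b; S → b; TA → a; P → b; S → TB S; P → S X0; X0 → TA S; P → P X1; X1 → S X2; X2 → P S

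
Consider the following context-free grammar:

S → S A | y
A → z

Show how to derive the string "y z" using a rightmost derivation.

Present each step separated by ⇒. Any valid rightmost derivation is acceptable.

S ⇒ S A ⇒ S z ⇒ y z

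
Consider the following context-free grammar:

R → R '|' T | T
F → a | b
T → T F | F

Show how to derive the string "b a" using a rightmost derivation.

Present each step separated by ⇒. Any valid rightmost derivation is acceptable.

R ⇒ T ⇒ T F ⇒ T a ⇒ F a ⇒ b a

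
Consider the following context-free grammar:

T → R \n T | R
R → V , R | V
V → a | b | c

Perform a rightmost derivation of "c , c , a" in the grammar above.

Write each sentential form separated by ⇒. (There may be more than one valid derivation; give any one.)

T ⇒ R ⇒ V , R ⇒ V , V , R ⇒ V , V , V ⇒ V , V , a ⇒ V , c , a ⇒ c , c , a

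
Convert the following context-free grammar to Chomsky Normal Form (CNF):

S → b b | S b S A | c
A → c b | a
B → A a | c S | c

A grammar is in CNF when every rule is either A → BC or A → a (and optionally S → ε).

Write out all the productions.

TB → b; S → c; TC → c; A → a; TA → a; B → c; S → TB TB; S → S X0; X0 → TB X1; X1 → S A; A → TC TB; B → A TA; B → TC S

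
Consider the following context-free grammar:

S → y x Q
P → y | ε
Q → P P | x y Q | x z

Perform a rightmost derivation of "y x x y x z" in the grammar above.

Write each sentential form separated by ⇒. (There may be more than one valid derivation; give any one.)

S ⇒ y x Q ⇒ y x x y Q ⇒ y x x y x z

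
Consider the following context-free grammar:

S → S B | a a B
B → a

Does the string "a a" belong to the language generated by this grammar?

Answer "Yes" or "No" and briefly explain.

No - no valid derivation exists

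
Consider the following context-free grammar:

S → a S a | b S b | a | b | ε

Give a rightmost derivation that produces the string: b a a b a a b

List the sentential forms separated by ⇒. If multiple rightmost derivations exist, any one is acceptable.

S ⇒ b S b ⇒ b a S a b ⇒ b a a S a a b ⇒ b a a b a a b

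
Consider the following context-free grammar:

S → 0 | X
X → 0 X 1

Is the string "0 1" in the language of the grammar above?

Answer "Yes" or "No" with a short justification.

No - no valid derivation exists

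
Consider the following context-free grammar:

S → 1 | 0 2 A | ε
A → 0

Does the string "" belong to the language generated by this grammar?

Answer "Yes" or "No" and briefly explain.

Yes - a valid derivation exists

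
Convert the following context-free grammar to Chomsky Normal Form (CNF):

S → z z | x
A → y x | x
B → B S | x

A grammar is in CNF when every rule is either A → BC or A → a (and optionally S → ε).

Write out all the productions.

TZ → z; S → x; TY → y; TX → x; A → x; B → x; S → TZ TZ; A → TY TX; B → B S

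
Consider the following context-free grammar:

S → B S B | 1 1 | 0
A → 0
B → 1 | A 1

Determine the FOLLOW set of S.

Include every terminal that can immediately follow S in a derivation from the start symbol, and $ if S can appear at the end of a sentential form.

We compute FOLLOW(S) using the standard algorithm.
FOLLOW(S) starts with {$}.
FIRST(A) = {0}
FIRST(B) = {0, 1}
FIRST(S) = {0, 1}
FOLLOW(A) = {1}
FOLLOW(B) = {$, 0, 1}
FOLLOW(S) = {$, 0, 1}
Therefore, FOLLOW(S) = {$, 0, 1}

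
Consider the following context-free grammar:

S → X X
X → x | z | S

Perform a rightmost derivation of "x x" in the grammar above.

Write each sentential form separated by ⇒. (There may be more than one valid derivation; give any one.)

S ⇒ X X ⇒ X x ⇒ x x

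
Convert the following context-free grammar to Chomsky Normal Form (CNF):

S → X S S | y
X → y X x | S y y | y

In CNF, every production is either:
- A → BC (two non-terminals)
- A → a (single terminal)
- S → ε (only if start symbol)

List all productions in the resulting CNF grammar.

S → y; TY → y; TX → x; X → y; S → X X0; X0 → S S; X → TY X1; X1 → X TX; X → S X2; X2 → TY TY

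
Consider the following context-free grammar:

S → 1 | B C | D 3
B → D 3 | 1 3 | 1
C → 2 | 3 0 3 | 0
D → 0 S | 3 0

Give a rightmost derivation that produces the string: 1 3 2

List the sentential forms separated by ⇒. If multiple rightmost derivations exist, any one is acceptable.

S ⇒ B C ⇒ B 2 ⇒ 1 3 2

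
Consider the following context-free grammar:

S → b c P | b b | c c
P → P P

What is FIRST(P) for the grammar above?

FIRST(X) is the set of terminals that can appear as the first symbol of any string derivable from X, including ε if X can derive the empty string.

We compute FIRST(P) using the standard algorithm.
FIRST(P) = {}
FIRST(S) = {b, c}
Therefore, FIRST(P) = {}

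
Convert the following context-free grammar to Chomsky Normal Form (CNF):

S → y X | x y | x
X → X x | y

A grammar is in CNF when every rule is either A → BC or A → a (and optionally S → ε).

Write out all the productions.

TY → y; TX → x; S → x; X → y; S → TY X; S → TX TY; X → X TX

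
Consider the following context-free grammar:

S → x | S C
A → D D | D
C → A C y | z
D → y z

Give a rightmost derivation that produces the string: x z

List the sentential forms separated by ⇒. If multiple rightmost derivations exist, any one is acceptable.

S ⇒ S C ⇒ S z ⇒ x z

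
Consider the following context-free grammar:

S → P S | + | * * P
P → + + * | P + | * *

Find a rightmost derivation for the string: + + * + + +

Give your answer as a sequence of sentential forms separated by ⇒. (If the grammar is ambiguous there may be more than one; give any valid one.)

S ⇒ P S ⇒ P + ⇒ P + + ⇒ P + + + ⇒ + + * + + +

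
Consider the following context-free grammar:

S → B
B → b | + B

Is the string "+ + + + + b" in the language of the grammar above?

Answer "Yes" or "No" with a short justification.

Yes - a valid derivation exists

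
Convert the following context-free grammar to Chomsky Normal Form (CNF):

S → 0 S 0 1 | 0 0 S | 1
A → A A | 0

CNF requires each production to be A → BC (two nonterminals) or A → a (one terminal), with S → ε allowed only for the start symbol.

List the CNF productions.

T0 → 0; T1 → 1; S → 1; A → 0; S → T0 X0; X0 → S X1; X1 → T0 T1; S → T0 X2; X2 → T0 S; A → A A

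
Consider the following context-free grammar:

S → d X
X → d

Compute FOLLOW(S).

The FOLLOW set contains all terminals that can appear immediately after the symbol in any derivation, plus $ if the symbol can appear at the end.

We compute FOLLOW(S) using the standard algorithm.
FOLLOW(S) starts with {$}.
FIRST(S) = {d}
FIRST(X) = {d}
FOLLOW(S) = {$}
FOLLOW(X) = {$}
Therefore, FOLLOW(S) = {$}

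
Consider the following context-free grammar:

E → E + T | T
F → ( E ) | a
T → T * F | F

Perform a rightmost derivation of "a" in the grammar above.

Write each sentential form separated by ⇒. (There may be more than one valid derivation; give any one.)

E ⇒ T ⇒ F ⇒ a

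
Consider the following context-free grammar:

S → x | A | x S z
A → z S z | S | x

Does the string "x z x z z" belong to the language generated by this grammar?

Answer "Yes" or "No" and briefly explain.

Yes - a valid derivation exists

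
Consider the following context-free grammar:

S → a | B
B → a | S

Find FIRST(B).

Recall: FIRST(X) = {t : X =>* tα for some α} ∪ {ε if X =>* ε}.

We compute FIRST(B) using the standard algorithm.
FIRST(B) = {a}
FIRST(S) = {a}
Therefore, FIRST(B) = {a}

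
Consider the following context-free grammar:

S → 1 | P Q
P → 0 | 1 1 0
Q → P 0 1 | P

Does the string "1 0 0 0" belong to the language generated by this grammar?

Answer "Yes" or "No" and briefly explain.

No - no valid derivation exists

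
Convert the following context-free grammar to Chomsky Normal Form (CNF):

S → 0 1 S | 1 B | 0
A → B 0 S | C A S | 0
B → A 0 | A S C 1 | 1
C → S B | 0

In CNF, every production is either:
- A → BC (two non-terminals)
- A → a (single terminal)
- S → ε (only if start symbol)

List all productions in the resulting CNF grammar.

T0 → 0; T1 → 1; S → 0; A → 0; B → 1; C → 0; S → T0 X0; X0 → T1 S; S → T1 B; A → B X1; X1 → T0 S; A → C X2; X2 → A S; B → A T0; B → A X3; X3 → S X4; X4 → C T1; C → S B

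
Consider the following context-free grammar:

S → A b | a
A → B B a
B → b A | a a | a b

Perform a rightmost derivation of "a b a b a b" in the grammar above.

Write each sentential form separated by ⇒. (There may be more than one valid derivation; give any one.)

S ⇒ A b ⇒ B B a b ⇒ B a b a b ⇒ a b a b a b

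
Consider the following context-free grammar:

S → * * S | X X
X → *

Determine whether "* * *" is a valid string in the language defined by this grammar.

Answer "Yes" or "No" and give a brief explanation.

No - no valid derivation exists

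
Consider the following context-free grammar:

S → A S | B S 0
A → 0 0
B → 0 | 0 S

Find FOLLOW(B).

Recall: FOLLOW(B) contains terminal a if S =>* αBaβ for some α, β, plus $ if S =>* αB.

We compute FOLLOW(B) using the standard algorithm.
FOLLOW(S) starts with {$}.
FIRST(A) = {0}
FIRST(B) = {0}
FIRST(S) = {0}
FOLLOW(A) = {0}
FOLLOW(B) = {0}
FOLLOW(S) = {$, 0}
Therefore, FOLLOW(B) = {0}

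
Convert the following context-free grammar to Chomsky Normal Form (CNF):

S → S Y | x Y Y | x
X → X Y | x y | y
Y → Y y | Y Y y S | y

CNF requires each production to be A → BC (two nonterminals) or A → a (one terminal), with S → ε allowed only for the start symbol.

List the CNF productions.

TX → x; S → x; TY → y; X → y; Y → y; S → S Y; S → TX X0; X0 → Y Y; X → X Y; X → TX TY; Y → Y TY; Y → Y X1; X1 → Y X2; X2 → TY S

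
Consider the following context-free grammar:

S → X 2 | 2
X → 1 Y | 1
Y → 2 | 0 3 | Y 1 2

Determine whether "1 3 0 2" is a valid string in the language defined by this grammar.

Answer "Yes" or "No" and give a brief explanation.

No - no valid derivation exists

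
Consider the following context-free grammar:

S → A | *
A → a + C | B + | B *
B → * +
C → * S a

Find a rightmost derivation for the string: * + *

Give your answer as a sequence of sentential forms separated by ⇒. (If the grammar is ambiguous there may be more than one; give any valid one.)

S ⇒ A ⇒ B * ⇒ * + *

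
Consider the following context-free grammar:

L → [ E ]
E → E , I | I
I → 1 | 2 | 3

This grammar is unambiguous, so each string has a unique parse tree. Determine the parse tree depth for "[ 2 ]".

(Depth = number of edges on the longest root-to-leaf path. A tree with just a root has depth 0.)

3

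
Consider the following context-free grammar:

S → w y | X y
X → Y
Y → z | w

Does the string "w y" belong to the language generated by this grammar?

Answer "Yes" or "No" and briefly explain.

Yes - a valid derivation exists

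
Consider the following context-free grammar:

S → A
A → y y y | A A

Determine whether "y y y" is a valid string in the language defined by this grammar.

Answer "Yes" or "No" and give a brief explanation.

Yes - a valid derivation exists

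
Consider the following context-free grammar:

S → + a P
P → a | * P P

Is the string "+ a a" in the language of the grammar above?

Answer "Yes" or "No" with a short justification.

Yes - a valid derivation exists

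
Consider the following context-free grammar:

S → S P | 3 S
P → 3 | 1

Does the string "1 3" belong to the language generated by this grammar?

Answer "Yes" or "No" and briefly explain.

No - no valid derivation exists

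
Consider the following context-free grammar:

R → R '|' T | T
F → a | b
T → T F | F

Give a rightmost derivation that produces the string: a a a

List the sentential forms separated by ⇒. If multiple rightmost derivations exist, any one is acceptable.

R ⇒ T ⇒ T F ⇒ T a ⇒ T F a ⇒ T a a ⇒ F a a ⇒ a a a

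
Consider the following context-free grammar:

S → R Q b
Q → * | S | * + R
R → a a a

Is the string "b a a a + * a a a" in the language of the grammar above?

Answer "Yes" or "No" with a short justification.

No - no valid derivation exists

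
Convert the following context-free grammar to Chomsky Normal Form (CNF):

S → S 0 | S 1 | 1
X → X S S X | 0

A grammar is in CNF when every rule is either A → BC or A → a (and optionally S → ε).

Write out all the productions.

T0 → 0; T1 → 1; S → 1; X → 0; S → S T0; S → S T1; X → X X0; X0 → S X1; X1 → S X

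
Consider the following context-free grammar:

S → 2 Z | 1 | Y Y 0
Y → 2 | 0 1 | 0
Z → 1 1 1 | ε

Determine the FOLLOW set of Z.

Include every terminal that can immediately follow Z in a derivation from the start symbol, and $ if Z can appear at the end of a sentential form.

We compute FOLLOW(Z) using the standard algorithm.
FOLLOW(S) starts with {$}.
FIRST(S) = {0, 1, 2}
FIRST(Y) = {0, 2}
FIRST(Z) = {1, ε}
FOLLOW(S) = {$}
FOLLOW(Y) = {0, 2}
FOLLOW(Z) = {$}
Therefore, FOLLOW(Z) = {$}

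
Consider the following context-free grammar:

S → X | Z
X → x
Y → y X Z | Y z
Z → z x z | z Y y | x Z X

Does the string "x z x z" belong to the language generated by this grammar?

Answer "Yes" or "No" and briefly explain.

No - no valid derivation exists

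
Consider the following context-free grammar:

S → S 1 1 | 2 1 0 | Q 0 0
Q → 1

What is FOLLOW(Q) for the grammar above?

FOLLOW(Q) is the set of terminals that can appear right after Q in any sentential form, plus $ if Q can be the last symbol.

We compute FOLLOW(Q) using the standard algorithm.
FOLLOW(S) starts with {$}.
FIRST(Q) = {1}
FIRST(S) = {1, 2}
FOLLOW(Q) = {0}
FOLLOW(S) = {$, 1}
Therefore, FOLLOW(Q) = {0}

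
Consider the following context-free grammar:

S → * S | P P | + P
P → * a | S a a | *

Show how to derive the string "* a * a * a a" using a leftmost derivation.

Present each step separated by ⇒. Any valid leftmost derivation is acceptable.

S ⇒ P P ⇒ * a P ⇒ * a S a a ⇒ * a P P a a ⇒ * a * a P a a ⇒ * a * a * a a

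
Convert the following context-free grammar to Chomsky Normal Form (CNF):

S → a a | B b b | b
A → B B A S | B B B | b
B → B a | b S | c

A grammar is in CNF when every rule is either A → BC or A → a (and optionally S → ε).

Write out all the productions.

TA → a; TB → b; S → b; A → b; B → c; S → TA TA; S → B X0; X0 → TB TB; A → B X1; X1 → B X2; X2 → A S; A → B X3; X3 → B B; B → B TA; B → TB S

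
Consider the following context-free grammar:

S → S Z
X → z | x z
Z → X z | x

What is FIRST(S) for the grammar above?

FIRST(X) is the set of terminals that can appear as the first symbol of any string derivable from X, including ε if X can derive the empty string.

We compute FIRST(S) using the standard algorithm.
FIRST(S) = {}
FIRST(X) = {x, z}
FIRST(Z) = {x, z}
Therefore, FIRST(S) = {}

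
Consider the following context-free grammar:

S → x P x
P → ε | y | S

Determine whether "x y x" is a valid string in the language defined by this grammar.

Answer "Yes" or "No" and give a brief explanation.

Yes - a valid derivation exists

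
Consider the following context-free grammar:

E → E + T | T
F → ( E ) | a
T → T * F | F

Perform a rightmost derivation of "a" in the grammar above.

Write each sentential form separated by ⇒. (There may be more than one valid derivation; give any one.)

E ⇒ T ⇒ F ⇒ a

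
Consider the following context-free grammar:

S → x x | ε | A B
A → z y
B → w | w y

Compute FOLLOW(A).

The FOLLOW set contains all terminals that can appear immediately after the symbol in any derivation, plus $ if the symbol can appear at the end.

We compute FOLLOW(A) using the standard algorithm.
FOLLOW(S) starts with {$}.
FIRST(A) = {z}
FIRST(B) = {w}
FIRST(S) = {x, z, ε}
FOLLOW(A) = {w}
FOLLOW(B) = {$}
FOLLOW(S) = {$}
Therefore, FOLLOW(A) = {w}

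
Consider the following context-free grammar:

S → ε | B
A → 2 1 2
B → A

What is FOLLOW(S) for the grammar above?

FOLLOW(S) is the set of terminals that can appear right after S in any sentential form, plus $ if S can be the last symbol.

We compute FOLLOW(S) using the standard algorithm.
FOLLOW(S) starts with {$}.
FIRST(A) = {2}
FIRST(B) = {2}
FIRST(S) = {2, ε}
FOLLOW(A) = {$}
FOLLOW(B) = {$}
FOLLOW(S) = {$}
Therefore, FOLLOW(S) = {$}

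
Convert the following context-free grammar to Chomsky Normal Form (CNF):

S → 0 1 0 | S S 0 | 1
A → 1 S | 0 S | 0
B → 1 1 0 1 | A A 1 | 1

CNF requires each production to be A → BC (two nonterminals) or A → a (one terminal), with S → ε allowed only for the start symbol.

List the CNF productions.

T0 → 0; T1 → 1; S → 1; A → 0; B → 1; S → T0 X0; X0 → T1 T0; S → S X1; X1 → S T0; A → T1 S; A → T0 S; B → T1 X2; X2 → T1 X3; X3 → T0 T1; B → A X4; X4 → A T1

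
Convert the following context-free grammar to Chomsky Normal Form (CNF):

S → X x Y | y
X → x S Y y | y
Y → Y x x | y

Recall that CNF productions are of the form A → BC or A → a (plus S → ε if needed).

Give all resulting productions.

TX → x; S → y; TY → y; X → y; Y → y; S → X X0; X0 → TX Y; X → TX X1; X1 → S X2; X2 → Y TY; Y → Y X3; X3 → TX TX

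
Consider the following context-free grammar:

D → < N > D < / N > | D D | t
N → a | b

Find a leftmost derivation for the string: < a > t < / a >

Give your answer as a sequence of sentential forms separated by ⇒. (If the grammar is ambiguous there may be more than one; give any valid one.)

D ⇒ < N > D < / N > ⇒ < a > D < / N > ⇒ < a > t < / N > ⇒ < a > t < / a >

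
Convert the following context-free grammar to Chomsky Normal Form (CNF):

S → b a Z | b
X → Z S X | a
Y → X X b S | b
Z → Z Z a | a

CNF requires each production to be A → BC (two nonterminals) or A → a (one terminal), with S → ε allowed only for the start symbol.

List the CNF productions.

TB → b; TA → a; S → b; X → a; Y → b; Z → a; S → TB X0; X0 → TA Z; X → Z X1; X1 → S X; Y → X X2; X2 → X X3; X3 → TB S; Z → Z X4; X4 → Z TA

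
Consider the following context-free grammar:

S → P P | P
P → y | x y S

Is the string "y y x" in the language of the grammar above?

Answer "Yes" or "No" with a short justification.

No - no valid derivation exists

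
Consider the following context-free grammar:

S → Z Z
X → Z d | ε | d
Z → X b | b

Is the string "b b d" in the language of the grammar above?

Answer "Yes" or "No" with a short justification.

No - no valid derivation exists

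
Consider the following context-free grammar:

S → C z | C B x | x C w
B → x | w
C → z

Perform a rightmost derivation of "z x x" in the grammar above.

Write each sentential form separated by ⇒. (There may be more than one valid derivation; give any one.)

S ⇒ C B x ⇒ C x x ⇒ z x x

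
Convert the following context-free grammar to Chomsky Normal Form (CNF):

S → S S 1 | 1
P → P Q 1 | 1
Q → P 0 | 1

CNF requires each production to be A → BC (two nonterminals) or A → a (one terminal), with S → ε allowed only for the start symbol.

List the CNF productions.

T1 → 1; S → 1; P → 1; T0 → 0; Q → 1; S → S X0; X0 → S T1; P → P X1; X1 → Q T1; Q → P T0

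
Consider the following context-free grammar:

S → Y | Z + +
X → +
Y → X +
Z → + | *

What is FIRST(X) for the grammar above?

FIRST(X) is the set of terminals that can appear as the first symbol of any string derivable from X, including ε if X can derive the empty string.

We compute FIRST(X) using the standard algorithm.
FIRST(S) = {*, +}
FIRST(X) = {+}
FIRST(Y) = {+}
FIRST(Z) = {*, +}
Therefore, FIRST(X) = {+}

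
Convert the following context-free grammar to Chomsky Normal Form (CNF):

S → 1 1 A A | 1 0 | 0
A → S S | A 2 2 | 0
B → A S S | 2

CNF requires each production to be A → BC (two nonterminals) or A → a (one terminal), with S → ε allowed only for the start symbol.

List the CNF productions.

T1 → 1; T0 → 0; S → 0; T2 → 2; A → 0; B → 2; S → T1 X0; X0 → T1 X1; X1 → A A; S → T1 T0; A → S S; A → A X2; X2 → T2 T2; B → A X3; X3 → S S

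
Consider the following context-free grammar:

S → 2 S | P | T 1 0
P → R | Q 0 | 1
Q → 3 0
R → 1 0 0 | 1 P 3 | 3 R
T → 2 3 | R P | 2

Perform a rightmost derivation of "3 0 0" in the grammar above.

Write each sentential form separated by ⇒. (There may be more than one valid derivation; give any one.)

S ⇒ P ⇒ Q 0 ⇒ 3 0 0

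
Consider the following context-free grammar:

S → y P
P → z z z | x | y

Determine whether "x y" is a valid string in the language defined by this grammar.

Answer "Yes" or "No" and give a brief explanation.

No - no valid derivation exists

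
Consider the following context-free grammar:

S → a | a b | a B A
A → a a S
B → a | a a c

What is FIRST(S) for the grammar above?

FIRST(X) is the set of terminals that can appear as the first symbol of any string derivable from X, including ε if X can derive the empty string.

We compute FIRST(S) using the standard algorithm.
FIRST(A) = {a}
FIRST(B) = {a}
FIRST(S) = {a}
Therefore, FIRST(S) = {a}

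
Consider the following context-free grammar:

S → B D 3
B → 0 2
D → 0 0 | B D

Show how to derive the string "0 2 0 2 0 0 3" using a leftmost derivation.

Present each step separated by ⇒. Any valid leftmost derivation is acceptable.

S ⇒ B D 3 ⇒ 0 2 D 3 ⇒ 0 2 B D 3 ⇒ 0 2 0 2 D 3 ⇒ 0 2 0 2 0 0 3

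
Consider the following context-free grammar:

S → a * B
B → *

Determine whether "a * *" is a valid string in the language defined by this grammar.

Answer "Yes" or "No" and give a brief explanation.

Yes - a valid derivation exists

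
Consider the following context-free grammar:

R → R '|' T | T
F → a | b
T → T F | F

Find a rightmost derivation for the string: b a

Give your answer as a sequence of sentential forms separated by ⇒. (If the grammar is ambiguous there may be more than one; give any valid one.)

R ⇒ T ⇒ T F ⇒ T a ⇒ F a ⇒ b a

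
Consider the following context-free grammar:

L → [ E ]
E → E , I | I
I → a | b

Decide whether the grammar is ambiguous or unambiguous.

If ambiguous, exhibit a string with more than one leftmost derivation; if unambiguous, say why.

Unambiguous - every string in the language has a unique leftmost derivation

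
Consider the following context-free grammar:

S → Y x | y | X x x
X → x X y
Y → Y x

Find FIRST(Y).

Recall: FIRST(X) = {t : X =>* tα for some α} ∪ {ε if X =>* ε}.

We compute FIRST(Y) using the standard algorithm.
FIRST(S) = {x, y}
FIRST(X) = {x}
FIRST(Y) = {}
Therefore, FIRST(Y) = {}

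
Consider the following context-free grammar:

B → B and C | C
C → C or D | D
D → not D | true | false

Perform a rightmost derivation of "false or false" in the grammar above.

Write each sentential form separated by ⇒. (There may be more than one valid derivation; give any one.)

B ⇒ C ⇒ C or D ⇒ C or false ⇒ D or false ⇒ false or false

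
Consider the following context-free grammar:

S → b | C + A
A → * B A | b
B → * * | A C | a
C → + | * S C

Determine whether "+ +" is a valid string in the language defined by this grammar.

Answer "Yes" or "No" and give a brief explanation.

No - no valid derivation exists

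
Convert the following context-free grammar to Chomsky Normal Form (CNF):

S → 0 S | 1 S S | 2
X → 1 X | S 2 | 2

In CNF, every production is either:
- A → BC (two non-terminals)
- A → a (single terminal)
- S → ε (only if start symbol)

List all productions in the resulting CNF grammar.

T0 → 0; T1 → 1; S → 2; T2 → 2; X → 2; S → T0 S; S → T1 X0; X0 → S S; X → T1 X; X → S T2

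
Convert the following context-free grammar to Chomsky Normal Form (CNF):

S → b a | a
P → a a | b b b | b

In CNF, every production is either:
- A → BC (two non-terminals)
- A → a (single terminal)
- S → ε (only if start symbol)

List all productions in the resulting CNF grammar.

TB → b; TA → a; S → a; P → b; S → TB TA; P → TA TA; P → TB X0; X0 → TB TB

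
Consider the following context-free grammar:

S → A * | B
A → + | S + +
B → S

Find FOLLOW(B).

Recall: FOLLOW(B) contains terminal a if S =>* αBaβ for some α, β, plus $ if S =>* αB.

We compute FOLLOW(B) using the standard algorithm.
FOLLOW(S) starts with {$}.
FIRST(A) = {+}
FIRST(B) = {+}
FIRST(S) = {+}
FOLLOW(A) = {*}
FOLLOW(B) = {$, +}
FOLLOW(S) = {$, +}
Therefore, FOLLOW(B) = {$, +}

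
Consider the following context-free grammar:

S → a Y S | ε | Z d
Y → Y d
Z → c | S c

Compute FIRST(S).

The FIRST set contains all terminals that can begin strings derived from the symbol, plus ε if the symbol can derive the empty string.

We compute FIRST(S) using the standard algorithm.
FIRST(S) = {a, c, ε}
FIRST(Y) = {}
FIRST(Z) = {a, c}
Therefore, FIRST(S) = {a, c, ε}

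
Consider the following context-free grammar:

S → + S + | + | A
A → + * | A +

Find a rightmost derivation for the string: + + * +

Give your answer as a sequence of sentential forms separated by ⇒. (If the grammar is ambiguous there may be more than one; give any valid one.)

S ⇒ + S + ⇒ + A + ⇒ + + * +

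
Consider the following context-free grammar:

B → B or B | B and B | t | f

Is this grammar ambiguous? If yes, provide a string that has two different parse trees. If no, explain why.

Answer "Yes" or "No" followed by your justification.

Yes - the string 'f or f or f and t and f' has two distinct leftmost derivations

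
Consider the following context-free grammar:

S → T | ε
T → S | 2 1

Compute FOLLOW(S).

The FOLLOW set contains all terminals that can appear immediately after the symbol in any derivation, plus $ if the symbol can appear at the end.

We compute FOLLOW(S) using the standard algorithm.
FOLLOW(S) starts with {$}.
FIRST(S) = {2, ε}
FIRST(T) = {2, ε}
FOLLOW(S) = {$}
FOLLOW(T) = {$}
Therefore, FOLLOW(S) = {$}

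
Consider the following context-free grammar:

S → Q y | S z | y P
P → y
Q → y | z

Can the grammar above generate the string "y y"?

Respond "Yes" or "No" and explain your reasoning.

Yes - a valid derivation exists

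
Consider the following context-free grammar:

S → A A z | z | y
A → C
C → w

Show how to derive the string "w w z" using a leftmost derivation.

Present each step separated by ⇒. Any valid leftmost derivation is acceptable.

S ⇒ A A z ⇒ C A z ⇒ w A z ⇒ w C z ⇒ w w z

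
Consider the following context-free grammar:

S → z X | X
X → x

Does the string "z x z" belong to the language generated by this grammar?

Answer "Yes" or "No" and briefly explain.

No - no valid derivation exists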